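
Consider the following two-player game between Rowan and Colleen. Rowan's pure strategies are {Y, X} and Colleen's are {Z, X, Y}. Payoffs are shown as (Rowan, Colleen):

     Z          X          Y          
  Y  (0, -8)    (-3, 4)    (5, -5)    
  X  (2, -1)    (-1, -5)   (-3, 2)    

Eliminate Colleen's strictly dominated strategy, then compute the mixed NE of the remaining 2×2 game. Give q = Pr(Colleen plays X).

q = 4/5

Colleen's strategy Z is strictly dominated by Y: -5 > -8 and 2 > -1. Eliminate Z.
In a mixed equilibrium Rowan is indifferent between Y and X; this condition fixes q.
  Rowan's expected payoff from Y: q·(-3) + (1−q)·5 = -8q + 5
  Rowan's expected payoff from X: q·(-1) + (1−q)·(-3) = 2q - 3
  -8q + 5 = 2q - 3  ⇒  -10q = -8  ⇒  q = 4/5.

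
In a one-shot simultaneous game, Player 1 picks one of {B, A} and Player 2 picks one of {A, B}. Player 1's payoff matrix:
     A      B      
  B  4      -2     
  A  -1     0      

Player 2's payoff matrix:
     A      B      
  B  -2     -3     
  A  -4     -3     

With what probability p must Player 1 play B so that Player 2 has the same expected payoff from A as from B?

p = 1/2

Set Player 2's expected payoff from A equal to that from B:
  Player 2's payoff to A: p·(-2) + (1−p)·(-4) = 2p - 4
  Player 2's payoff to B: p·(-3) + (1−p)·(-3) = -3
  2p - 4 = -3  ⇒  2p = 1  ⇒  p = 1/2.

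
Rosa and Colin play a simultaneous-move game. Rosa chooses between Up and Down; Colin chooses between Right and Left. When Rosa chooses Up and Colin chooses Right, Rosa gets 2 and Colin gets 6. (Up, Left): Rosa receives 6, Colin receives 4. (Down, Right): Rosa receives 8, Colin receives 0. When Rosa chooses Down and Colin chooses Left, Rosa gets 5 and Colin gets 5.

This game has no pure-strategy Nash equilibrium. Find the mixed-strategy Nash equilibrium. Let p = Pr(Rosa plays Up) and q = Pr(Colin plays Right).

p = 5/7, q = 1/7

Colin's indifference between Right and Left determines Rosa's mixing probability p:
  Colin's expected payoff from Right: p·6 + (1−p)·0 = 6p
  Colin's expected payoff from Left: p·4 + (1−p)·5 = -p + 5
  6p = -p + 5  ⇒  7p = 5  ⇒  p = 5/7.
Rosa's indifference between Up and Down determines Colin's mixing probability q:
  Rosa's payoff to Up: q·2 + (1−q)·6 = -4q + 6
  Rosa's payoff to Down: q·8 + (1−q)·5 = 3q + 5
  -4q + 6 = 3q + 5  ⇒  -7q = -1  ⇒  q = 1/7.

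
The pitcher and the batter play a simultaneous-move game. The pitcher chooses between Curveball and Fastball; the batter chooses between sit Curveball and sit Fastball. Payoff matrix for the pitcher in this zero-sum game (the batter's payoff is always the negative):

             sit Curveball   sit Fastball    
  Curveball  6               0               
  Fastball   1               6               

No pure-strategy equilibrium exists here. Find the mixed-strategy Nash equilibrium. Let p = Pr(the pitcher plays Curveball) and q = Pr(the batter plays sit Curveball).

p = 5/11, q = 6/11

The batter's indifference between sit Curveball and sit Fastball determines the pitcher's mixing probability p:
  the batter's payoff from sit Curveball: p·(-6) + (1−p)·(-1) = -5p - 1
  the batter's payoff from sit Fastball: p·0 + (1−p)·(-6) = 6p - 6
  -5p - 1 = 6p - 6  ⇒  -11p = -5  ⇒  p = 5/11.
Set the pitcher's expected payoff from Curveball equal to that from Fastball:
  the pitcher's payoff from Curveball: q·6 + (1−q)·0 = 6q
  the pitcher's payoff from Fastball: q·1 + (1−q)·6 = -5q + 6
  6q = -5q + 6  ⇒  11q = 6  ⇒  q = 6/11.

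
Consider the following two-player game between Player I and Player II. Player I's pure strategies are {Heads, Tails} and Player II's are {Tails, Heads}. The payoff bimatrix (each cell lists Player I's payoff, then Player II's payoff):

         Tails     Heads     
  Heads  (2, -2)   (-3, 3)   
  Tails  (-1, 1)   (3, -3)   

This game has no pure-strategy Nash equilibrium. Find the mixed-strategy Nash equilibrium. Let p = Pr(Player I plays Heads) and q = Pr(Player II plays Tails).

p = 4/9, q = 2/3

Player I's mix must leave Player II indifferent between Tails and Heads.
  Player II's payoff from Tails: p·(-2) + (1−p)·1 = -3p + 1
  Player II's payoff from Heads: p·3 + (1−p)·(-3) = 6p - 3
  -3p + 1 = 6p - 3  ⇒  -9p = -4  ⇒  p = 4/9.
Player II's mix must leave Player I indifferent between Heads and Tails.
  Player I's payoff from Heads: q·2 + (1−q)·(-3) = 5q - 3
  Player I's payoff from Tails: q·(-1) + (1−q)·3 = -4q + 3
  5q - 3 = -4q + 3  ⇒  9q = 6  ⇒  q = 2/3.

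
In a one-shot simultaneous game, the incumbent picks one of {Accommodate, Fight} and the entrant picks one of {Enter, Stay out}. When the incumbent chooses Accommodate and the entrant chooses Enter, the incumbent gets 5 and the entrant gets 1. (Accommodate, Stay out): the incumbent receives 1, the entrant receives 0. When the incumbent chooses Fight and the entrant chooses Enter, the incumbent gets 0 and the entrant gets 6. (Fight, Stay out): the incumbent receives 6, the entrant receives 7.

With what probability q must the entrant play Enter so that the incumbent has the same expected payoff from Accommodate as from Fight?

q = 1/2

For the incumbent to be willing to mix, the incumbent must be indifferent between Accommodate and Fight, which pins down the entrant's mix.
  the incumbent's payoff to Accommodate: q·5 + (1−q)·1 = 4q + 1
  the incumbent's payoff to Fight: q·0 + (1−q)·6 = -6q + 6
  4q + 1 = -6q + 6  ⇒  10q = 5  ⇒  q = 1/2.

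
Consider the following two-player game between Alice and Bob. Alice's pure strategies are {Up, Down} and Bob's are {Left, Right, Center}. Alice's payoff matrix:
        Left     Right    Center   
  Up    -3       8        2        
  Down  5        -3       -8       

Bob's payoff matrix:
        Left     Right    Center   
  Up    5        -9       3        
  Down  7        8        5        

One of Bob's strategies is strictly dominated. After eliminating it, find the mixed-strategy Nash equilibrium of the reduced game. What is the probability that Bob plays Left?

q = 11/19

Bob's strategy Center is strictly dominated by Left: 5 > 3 and 7 > 5. Eliminate Center.
In a mixed equilibrium Alice is indifferent between Up and Down; this condition fixes q.
  Alice's payoff from Up: q·(-3) + (1−q)·8 = -11q + 8
  Alice's payoff from Down: q·5 + (1−q)·(-3) = 8q - 3
  -11q + 8 = 8q - 3  ⇒  -19q = -11  ⇒  q = 11/19.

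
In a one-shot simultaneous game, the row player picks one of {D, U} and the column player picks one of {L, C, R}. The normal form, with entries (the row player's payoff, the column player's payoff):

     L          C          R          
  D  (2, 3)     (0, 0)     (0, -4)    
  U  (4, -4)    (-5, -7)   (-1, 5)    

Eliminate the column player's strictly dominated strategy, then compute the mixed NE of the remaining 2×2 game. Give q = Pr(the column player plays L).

q = 1/3

The column player's strategy C is strictly dominated by L: 3 > 0 and -4 > -7. Eliminate C.
For the row player to be willing to mix, the row player must be indifferent between D and U, which pins down the column player's mix.
  the row player's expected payoff from D: q·2 + (1−q)·0 = 2q
  the row player's expected payoff from U: q·4 + (1−q)·(-1) = 5q - 1
  2q = 5q - 1  ⇒  -3q = -1  ⇒  q = 1/3.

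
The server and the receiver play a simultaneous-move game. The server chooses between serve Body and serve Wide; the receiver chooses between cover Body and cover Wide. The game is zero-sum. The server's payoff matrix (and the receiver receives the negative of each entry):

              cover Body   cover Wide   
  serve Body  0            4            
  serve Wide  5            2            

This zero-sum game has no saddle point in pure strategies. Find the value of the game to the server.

v = 20/7

For the server to be willing to mix, the server must be indifferent between serve Body and serve Wide, which pins down the receiver's mix.
  the server's payoff from serve Body: q·0 + (1−q)·4 = -4q + 4
  the server's payoff from serve Wide: q·5 + (1−q)·2 = 3q + 2
  -4q + 4 = 3q + 2  ⇒  -7q = -2  ⇒  q = 2/7.
The value is the server's expected payoff against this mix (using serve Body): (2/7)·0 + (5/7)·4 = 20/7.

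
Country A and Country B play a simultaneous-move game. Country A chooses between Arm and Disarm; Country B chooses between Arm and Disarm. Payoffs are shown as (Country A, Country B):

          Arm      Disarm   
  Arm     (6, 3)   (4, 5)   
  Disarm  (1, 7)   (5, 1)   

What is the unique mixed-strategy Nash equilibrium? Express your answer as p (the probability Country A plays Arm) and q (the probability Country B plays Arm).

Country B's indifference between Arm and Disarm determines Country A's mixing probability p:
  Country B's payoff from Arm: p·3 + (1−p)·7 = -4p + 7
  Country B's payoff from Disarm: p·5 + (1−p)·1 = 4p + 1
  -4p + 7 = 4p + 1  ⇒  -8p = -6  ⇒  p = 3/4.
Set Country A's expected payoff from Arm equal to that from Disarm:
  Country A's expected payoff from Arm: q·6 + (1−q)·4 = 2q + 4
  Country A's expected payoff from Disarm: q·1 + (1−q)·5 = -4q + 5
  2q + 4 = -4q + 5  ⇒  6q = 1  ⇒  q = 1/6.

p = 3/4, q = 1/6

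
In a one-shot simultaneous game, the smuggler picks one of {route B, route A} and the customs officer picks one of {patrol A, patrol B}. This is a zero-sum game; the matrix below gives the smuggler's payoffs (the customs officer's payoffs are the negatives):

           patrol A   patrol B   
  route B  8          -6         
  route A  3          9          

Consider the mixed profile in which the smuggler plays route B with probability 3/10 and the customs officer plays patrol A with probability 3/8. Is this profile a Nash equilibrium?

Given the customs officer's mix q = 3/8, the smuggler's payoff from route B is -3/4 but from route A is 27/4. The smuggler strictly prefers route A, so the smuggler would not mix.
So the proposed profile is not a Nash equilibrium.

No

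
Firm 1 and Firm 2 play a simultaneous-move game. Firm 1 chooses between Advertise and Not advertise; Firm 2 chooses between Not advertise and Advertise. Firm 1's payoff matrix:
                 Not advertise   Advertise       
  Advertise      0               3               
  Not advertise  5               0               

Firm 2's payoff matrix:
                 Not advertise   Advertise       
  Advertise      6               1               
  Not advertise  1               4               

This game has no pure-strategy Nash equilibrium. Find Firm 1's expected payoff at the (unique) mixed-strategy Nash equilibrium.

Firm 1's indifference between Advertise and Not advertise determines Firm 2's mixing probability q:
  Firm 1's payoff to Advertise: q·0 + (1−q)·3 = -3q + 3
  Firm 1's payoff to Not advertise: q·5 + (1−q)·0 = 5q
  -3q + 3 = 5q  ⇒  -8q = -3  ⇒  q = 3/8.
At equilibrium Firm 1 is indifferent across rows, so Firm 1's payoff equals the payoff from Advertise: (3/8)·0 + (5/8)·3 = 15/8.

15/8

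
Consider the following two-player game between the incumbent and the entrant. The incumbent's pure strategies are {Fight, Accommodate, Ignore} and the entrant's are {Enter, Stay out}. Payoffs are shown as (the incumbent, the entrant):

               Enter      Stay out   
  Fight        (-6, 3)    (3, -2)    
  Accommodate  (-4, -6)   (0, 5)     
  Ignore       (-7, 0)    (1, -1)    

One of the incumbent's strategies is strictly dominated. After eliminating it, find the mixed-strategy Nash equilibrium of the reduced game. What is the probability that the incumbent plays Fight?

p = 11/16

The incumbent's strategy Ignore is strictly dominated by Fight: -6 > -7 and 3 > 1. Eliminate Ignore.
In a mixed equilibrium the entrant is indifferent between Enter and Stay out; this condition fixes p.
  the entrant's expected payoff from Enter: p·3 + (1−p)·(-6) = 9p - 6
  the entrant's expected payoff from Stay out: p·(-2) + (1−p)·5 = -7p + 5
  9p - 6 = -7p + 5  ⇒  16p = 11  ⇒  p = 11/16.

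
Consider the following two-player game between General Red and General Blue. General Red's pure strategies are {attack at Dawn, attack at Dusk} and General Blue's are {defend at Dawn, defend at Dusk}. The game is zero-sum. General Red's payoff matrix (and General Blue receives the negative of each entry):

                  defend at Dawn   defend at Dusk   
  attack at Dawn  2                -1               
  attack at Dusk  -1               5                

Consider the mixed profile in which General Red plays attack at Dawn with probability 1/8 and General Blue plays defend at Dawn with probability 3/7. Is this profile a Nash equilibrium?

No

Given General Red's mix p = 1/8, General Blue's payoff from defend at Dawn is 5/8 but from defend at Dusk is -17/4. General Blue strictly prefers defend at Dawn, so General Blue would not mix.
So the proposed profile is not a Nash equilibrium.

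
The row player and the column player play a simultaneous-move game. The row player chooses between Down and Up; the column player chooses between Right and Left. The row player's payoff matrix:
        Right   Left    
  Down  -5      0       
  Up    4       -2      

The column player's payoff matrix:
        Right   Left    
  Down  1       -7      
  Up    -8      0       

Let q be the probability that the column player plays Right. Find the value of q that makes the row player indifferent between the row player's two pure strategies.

Set the row player's expected payoff from Down equal to that from Up:
  the row player's payoff to Down: q·(-5) + (1−q)·0 = -5q
  the row player's payoff to Up: q·4 + (1−q)·(-2) = 6q - 2
  -5q = 6q - 2  ⇒  -11q = -2  ⇒  q = 2/11.

q = 2/11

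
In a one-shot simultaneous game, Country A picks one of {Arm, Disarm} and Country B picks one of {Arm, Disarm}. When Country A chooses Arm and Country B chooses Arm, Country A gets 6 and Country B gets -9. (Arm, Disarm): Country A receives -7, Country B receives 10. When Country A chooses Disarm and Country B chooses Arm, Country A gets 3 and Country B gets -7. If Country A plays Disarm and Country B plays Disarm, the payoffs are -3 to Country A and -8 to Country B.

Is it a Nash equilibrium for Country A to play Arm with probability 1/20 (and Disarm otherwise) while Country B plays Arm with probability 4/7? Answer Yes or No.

Yes

Check Country B's indifference given Country A's mix p = 1/20:
  payoff from Arm = -71/10; payoff from Disarm = -71/10 — equal.
Check Country A's indifference given Country B's mix q = 4/7:
  payoff from Arm = 3/7; payoff from Disarm = 3/7 — equal.
Both players are indifferent, so neither can profitably deviate.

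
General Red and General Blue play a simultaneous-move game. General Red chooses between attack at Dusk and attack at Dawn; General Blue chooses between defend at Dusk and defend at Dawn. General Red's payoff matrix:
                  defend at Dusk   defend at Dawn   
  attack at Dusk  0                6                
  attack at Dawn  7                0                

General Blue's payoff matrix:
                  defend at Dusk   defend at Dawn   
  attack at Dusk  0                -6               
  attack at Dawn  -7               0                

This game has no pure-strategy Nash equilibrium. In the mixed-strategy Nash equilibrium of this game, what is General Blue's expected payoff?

For General Blue to be willing to mix, General Blue must be indifferent between defend at Dusk and defend at Dawn, which pins down General Red's mix.
  General Blue's payoff to defend at Dusk: p·0 + (1−p)·(-7) = 7p - 7
  General Blue's payoff to defend at Dawn: p·(-6) + (1−p)·0 = -6p
  7p - 7 = -6p  ⇒  13p = 7  ⇒  p = 7/13.
At equilibrium General Blue is indifferent across columns, so General Blue's payoff equals the payoff from defend at Dusk: (7/13)·0 + (6/13)·(-7) = -42/13.

-42/13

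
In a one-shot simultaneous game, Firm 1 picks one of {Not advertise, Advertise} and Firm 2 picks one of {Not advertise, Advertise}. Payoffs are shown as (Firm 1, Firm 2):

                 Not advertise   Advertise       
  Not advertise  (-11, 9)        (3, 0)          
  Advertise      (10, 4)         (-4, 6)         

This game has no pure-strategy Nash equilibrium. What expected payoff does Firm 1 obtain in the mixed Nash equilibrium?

Firm 2's mix must leave Firm 1 indifferent between Not advertise and Advertise.
  Firm 1's payoff to Not advertise: q·(-11) + (1−q)·3 = -14q + 3
  Firm 1's payoff to Advertise: q·10 + (1−q)·(-4) = 14q - 4
  -14q + 3 = 14q - 4  ⇒  -28q = -7  ⇒  q = 1/4.
At equilibrium Firm 1 is indifferent across rows, so Firm 1's payoff equals the payoff from Not advertise: (1/4)·(-11) + (3/4)·3 = -1/2.

-1/2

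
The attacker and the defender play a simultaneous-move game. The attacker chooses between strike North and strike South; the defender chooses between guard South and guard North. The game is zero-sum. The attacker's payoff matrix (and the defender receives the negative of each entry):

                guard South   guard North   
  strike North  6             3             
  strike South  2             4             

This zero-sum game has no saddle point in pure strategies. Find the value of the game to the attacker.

The attacker's indifference between strike North and strike South determines the defender's mixing probability q:
  the attacker's payoff to strike North: q·6 + (1−q)·3 = 3q + 3
  the attacker's payoff to strike South: q·2 + (1−q)·4 = -2q + 4
  3q + 3 = -2q + 4  ⇒  5q = 1  ⇒  q = 1/5.
The value is the attacker's expected payoff against this mix (using strike North): (1/5)·6 + (4/5)·3 = 18/5.

v = 18/5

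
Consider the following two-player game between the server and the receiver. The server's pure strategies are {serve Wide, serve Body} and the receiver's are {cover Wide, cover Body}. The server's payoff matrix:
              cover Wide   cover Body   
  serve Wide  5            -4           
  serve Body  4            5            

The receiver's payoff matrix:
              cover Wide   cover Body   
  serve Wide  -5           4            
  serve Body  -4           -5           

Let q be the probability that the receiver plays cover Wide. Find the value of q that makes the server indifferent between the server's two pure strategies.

The receiver's mix must leave the server indifferent between serve Wide and serve Body.
  the server's payoff to serve Wide: q·5 + (1−q)·(-4) = 9q - 4
  the server's payoff to serve Body: q·4 + (1−q)·5 = -q + 5
  9q - 4 = -q + 5  ⇒  10q = 9  ⇒  q = 9/10.

q = 9/10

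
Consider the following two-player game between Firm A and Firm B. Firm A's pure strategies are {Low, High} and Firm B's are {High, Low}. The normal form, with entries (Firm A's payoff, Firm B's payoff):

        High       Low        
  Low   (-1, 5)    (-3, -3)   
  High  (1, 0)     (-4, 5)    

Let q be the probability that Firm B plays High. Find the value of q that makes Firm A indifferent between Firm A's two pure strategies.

q = 1/3

Firm A's indifference between Low and High determines Firm B's mixing probability q:
  Firm A's payoff from Low: q·(-1) + (1−q)·(-3) = 2q - 3
  Firm A's payoff from High: q·1 + (1−q)·(-4) = 5q - 4
  2q - 3 = 5q - 4  ⇒  -3q = -1  ⇒  q = 1/3.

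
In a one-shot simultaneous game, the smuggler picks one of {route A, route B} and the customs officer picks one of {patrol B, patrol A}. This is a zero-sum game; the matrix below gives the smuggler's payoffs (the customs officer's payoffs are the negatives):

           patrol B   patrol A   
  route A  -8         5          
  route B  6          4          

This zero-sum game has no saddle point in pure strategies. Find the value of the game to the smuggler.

v = 62/15

Set the smuggler's expected payoff from route A equal to that from route B:
  the smuggler's expected payoff from route A: q·(-8) + (1−q)·5 = -13q + 5
  the smuggler's expected payoff from route B: q·6 + (1−q)·4 = 2q + 4
  -13q + 5 = 2q + 4  ⇒  -15q = -1  ⇒  q = 1/15.
The value is the smuggler's expected payoff against this mix (using route A): (1/15)·(-8) + (14/15)·5 = 62/15.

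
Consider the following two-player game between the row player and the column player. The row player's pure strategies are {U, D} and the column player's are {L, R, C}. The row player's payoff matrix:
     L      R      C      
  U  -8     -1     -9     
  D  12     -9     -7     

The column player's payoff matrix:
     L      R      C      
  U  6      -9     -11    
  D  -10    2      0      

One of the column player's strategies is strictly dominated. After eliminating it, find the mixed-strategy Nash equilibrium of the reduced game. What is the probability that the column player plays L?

The column player's strategy C is strictly dominated by R: -9 > -11 and 2 > 0. Eliminate C.
In a mixed equilibrium the row player is indifferent between U and D; this condition fixes q.
  the row player's expected payoff from U: q·(-8) + (1−q)·(-1) = -7q - 1
  the row player's expected payoff from D: q·12 + (1−q)·(-9) = 21q - 9
  -7q - 1 = 21q - 9  ⇒  -28q = -8  ⇒  q = 2/7.

q = 2/7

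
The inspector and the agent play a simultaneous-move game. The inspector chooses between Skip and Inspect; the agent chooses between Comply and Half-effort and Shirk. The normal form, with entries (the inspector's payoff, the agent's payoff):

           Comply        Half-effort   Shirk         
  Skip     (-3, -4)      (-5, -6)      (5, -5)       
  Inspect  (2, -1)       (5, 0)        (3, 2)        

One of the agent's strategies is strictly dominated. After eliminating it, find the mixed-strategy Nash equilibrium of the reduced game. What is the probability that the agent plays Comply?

q = 2/7

The agent's strategy Half-effort is strictly dominated by Shirk: -5 > -6 and 2 > 0. Eliminate Half-effort.
For the inspector to be willing to mix, the inspector must be indifferent between Skip and Inspect, which pins down the agent's mix.
  the inspector's payoff to Skip: q·(-3) + (1−q)·5 = -8q + 5
  the inspector's payoff to Inspect: q·2 + (1−q)·3 = -q + 3
  -8q + 5 = -q + 3  ⇒  -7q = -2  ⇒  q = 2/7.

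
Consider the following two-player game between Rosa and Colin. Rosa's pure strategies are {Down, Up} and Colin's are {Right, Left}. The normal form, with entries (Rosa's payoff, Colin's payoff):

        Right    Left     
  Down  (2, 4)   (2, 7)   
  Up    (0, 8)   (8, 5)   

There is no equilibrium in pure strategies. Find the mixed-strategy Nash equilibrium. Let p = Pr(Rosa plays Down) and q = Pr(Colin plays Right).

In a mixed equilibrium Colin is indifferent between Right and Left; this condition fixes p.
  Colin's payoff to Right: p·4 + (1−p)·8 = -4p + 8
  Colin's payoff to Left: p·7 + (1−p)·5 = 2p + 5
  -4p + 8 = 2p + 5  ⇒  -6p = -3  ⇒  p = 1/2.
Set Rosa's expected payoff from Down equal to that from Up:
  Rosa's expected payoff from Down: q·2 + (1−q)·2 = 2
  Rosa's expected payoff from Up: q·0 + (1−q)·8 = -8q + 8
  2 = -8q + 8  ⇒  8q = 6  ⇒  q = 3/4.

p = 1/2, q = 3/4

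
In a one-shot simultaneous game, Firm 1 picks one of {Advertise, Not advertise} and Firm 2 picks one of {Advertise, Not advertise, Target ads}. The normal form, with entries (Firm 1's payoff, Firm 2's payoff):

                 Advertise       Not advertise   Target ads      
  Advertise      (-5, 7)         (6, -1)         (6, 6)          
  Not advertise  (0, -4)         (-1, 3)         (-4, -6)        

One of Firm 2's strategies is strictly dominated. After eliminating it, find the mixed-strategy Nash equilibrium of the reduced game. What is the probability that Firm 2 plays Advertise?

q = 7/12

Firm 2's strategy Target ads is strictly dominated by Advertise: 7 > 6 and -4 > -6. Eliminate Target ads.
Firm 2's mix must leave Firm 1 indifferent between Advertise and Not advertise.
  Firm 1's payoff from Advertise: q·(-5) + (1−q)·6 = -11q + 6
  Firm 1's payoff from Not advertise: q·0 + (1−q)·(-1) = q - 1
  -11q + 6 = q - 1  ⇒  -12q = -7  ⇒  q = 7/12.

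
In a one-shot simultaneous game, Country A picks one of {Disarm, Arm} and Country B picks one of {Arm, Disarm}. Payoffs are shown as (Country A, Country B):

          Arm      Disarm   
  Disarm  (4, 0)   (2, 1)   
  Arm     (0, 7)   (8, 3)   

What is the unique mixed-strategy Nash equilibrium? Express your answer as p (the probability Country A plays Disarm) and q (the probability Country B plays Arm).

p = 4/5, q = 3/5

Country B's indifference between Arm and Disarm determines Country A's mixing probability p:
  Country B's payoff to Arm: p·0 + (1−p)·7 = -7p + 7
  Country B's payoff to Disarm: p·1 + (1−p)·3 = -2p + 3
  -7p + 7 = -2p + 3  ⇒  -5p = -4  ⇒  p = 4/5.
Country A's indifference between Disarm and Arm determines Country B's mixing probability q:
  Country A's payoff to Disarm: q·4 + (1−q)·2 = 2q + 2
  Country A's payoff to Arm: q·0 + (1−q)·8 = -8q + 8
  2q + 2 = -8q + 8  ⇒  10q = 6  ⇒  q = 3/5.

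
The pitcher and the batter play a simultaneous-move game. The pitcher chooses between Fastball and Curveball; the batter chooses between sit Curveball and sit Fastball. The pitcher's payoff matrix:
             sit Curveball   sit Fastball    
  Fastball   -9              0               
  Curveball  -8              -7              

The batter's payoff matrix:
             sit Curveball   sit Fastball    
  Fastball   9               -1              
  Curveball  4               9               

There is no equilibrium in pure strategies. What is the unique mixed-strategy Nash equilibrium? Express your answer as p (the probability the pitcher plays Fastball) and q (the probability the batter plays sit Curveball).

The pitcher's mix must leave the batter indifferent between sit Curveball and sit Fastball.
  the batter's payoff from sit Curveball: p·9 + (1−p)·4 = 5p + 4
  the batter's payoff from sit Fastball: p·(-1) + (1−p)·9 = -10p + 9
  5p + 4 = -10p + 9  ⇒  15p = 5  ⇒  p = 1/3.
The pitcher's indifference between Fastball and Curveball determines the batter's mixing probability q:
  the pitcher's expected payoff from Fastball: q·(-9) + (1−q)·0 = -9q
  the pitcher's expected payoff from Curveball: q·(-8) + (1−q)·(-7) = -q - 7
  -9q = -q - 7  ⇒  -8q = -7  ⇒  q = 7/8.

p = 1/3, q = 7/8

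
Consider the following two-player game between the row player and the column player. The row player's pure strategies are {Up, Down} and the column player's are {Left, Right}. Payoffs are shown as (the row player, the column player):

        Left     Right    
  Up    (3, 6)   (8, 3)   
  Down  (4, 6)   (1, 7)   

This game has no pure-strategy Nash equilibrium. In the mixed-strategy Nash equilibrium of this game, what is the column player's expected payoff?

Set the column player's expected payoff from Left equal to that from Right:
  the column player's expected payoff from Left: p·6 + (1−p)·6 = 6
  the column player's expected payoff from Right: p·3 + (1−p)·7 = -4p + 7
  6 = -4p + 7  ⇒  4p = 1  ⇒  p = 1/4.
At equilibrium the column player is indifferent across columns, so the column player's payoff equals the payoff from Left: (1/4)·6 + (3/4)·6 = 6.

6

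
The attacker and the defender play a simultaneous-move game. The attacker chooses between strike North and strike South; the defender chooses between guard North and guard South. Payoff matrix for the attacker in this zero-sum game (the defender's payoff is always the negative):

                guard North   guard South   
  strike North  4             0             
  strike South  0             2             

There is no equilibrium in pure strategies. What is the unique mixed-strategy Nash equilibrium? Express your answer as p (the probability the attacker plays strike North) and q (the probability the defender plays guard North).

In a mixed equilibrium the defender is indifferent between guard North and guard South; this condition fixes p.
  the defender's payoff to guard North: p·(-4) + (1−p)·0 = -4p
  the defender's payoff to guard South: p·0 + (1−p)·(-2) = 2p - 2
  -4p = 2p - 2  ⇒  -6p = -2  ⇒  p = 1/3.
Set the attacker's expected payoff from strike North equal to that from strike South:
  the attacker's payoff from strike North: q·4 + (1−q)·0 = 4q
  the attacker's payoff from strike South: q·0 + (1−q)·2 = -2q + 2
  4q = -2q + 2  ⇒  6q = 2  ⇒  q = 1/3.

p = 1/3, q = 1/3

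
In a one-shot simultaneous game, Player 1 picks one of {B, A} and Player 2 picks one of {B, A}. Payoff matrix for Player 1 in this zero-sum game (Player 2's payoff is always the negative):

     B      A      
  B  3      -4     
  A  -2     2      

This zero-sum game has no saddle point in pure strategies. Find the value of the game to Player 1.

v = -2/11

In a mixed equilibrium Player 1 is indifferent between B and A; this condition fixes q.
  Player 1's payoff to B: q·3 + (1−q)·(-4) = 7q - 4
  Player 1's payoff to A: q·(-2) + (1−q)·2 = -4q + 2
  7q - 4 = -4q + 2  ⇒  11q = 6  ⇒  q = 6/11.
The value is Player 1's expected payoff against this mix (using B): (6/11)·3 + (5/11)·(-4) = -2/11.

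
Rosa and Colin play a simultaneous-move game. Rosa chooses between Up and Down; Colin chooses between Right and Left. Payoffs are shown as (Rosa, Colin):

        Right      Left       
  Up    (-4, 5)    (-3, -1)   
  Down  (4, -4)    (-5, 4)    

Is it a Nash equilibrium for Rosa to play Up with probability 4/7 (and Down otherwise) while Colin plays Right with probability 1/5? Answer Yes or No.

Yes

Check Colin's indifference given Rosa's mix p = 4/7:
  payoff from Right = 8/7; payoff from Left = 8/7 — equal.
Check Rosa's indifference given Colin's mix q = 1/5:
  payoff from Up = -16/5; payoff from Down = -16/5 — equal.
Both players are indifferent, so neither can profitably deviate.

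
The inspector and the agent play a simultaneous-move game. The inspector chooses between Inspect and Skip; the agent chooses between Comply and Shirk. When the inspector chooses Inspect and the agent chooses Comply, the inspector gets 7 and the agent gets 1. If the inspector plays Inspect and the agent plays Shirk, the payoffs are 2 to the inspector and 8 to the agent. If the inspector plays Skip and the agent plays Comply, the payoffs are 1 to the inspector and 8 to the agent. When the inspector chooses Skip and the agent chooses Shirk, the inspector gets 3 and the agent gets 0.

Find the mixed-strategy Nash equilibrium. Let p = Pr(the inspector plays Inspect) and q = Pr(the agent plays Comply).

Set the agent's expected payoff from Comply equal to that from Shirk:
  the agent's expected payoff from Comply: p·1 + (1−p)·8 = -7p + 8
  the agent's expected payoff from Shirk: p·8 + (1−p)·0 = 8p
  -7p + 8 = 8p  ⇒  -15p = -8  ⇒  p = 8/15.
The agent's mix must leave the inspector indifferent between Inspect and Skip.
  the inspector's payoff from Inspect: q·7 + (1−q)·2 = 5q + 2
  the inspector's payoff from Skip: q·1 + (1−q)·3 = -2q + 3
  5q + 2 = -2q + 3  ⇒  7q = 1  ⇒  q = 1/7.

p = 8/15, q = 1/7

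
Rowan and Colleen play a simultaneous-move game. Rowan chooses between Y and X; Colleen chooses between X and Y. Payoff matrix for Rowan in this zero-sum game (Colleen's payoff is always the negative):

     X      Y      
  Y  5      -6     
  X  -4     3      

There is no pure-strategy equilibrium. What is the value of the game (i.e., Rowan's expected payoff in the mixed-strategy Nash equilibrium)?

v = -1/2

Colleen's mix must leave Rowan indifferent between Y and X.
  Rowan's expected payoff from Y: q·5 + (1−q)·(-6) = 11q - 6
  Rowan's expected payoff from X: q·(-4) + (1−q)·3 = -7q + 3
  11q - 6 = -7q + 3  ⇒  18q = 9  ⇒  q = 1/2.
The value is Rowan's expected payoff against this mix (using Y): (1/2)·5 + (1/2)·(-6) = -1/2.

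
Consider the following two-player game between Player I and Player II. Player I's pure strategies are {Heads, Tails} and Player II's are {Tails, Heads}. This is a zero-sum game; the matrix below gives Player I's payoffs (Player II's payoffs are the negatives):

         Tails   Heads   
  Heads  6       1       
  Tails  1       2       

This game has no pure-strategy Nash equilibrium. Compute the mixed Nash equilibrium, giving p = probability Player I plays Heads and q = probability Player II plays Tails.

p = 1/6, q = 1/6

In a mixed equilibrium Player II is indifferent between Tails and Heads; this condition fixes p.
  Player II's payoff to Tails: p·(-6) + (1−p)·(-1) = -5p - 1
  Player II's payoff to Heads: p·(-1) + (1−p)·(-2) = p - 2
  -5p - 1 = p - 2  ⇒  -6p = -1  ⇒  p = 1/6.
Set Player I's expected payoff from Heads equal to that from Tails:
  Player I's expected payoff from Heads: q·6 + (1−q)·1 = 5q + 1
  Player I's expected payoff from Tails: q·1 + (1−q)·2 = -q + 2
  5q + 1 = -q + 2  ⇒  6q = 1  ⇒  q = 1/6.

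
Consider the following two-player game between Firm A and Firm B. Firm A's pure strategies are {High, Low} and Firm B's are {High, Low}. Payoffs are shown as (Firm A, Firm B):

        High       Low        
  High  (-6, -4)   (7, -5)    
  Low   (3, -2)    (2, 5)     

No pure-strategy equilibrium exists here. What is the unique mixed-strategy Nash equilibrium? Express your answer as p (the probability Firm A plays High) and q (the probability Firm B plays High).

p = 7/8, q = 5/14

Firm A's mix must leave Firm B indifferent between High and Low.
  Firm B's expected payoff from High: p·(-4) + (1−p)·(-2) = -2p - 2
  Firm B's expected payoff from Low: p·(-5) + (1−p)·5 = -10p + 5
  -2p - 2 = -10p + 5  ⇒  8p = 7  ⇒  p = 7/8.
Set Firm A's expected payoff from High equal to that from Low:
  Firm A's payoff from High: q·(-6) + (1−q)·7 = -13q + 7
  Firm A's payoff from Low: q·3 + (1−q)·2 = q + 2
  -13q + 7 = q + 2  ⇒  -14q = -5  ⇒  q = 5/14.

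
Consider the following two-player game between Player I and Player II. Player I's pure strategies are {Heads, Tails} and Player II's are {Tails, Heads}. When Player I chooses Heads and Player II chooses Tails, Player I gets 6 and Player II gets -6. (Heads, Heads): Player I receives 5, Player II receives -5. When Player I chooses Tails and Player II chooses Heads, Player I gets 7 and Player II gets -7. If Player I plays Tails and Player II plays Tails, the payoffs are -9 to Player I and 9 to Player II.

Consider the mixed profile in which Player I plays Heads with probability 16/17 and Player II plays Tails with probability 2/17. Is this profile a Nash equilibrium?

Yes

Check Player II's indifference given Player I's mix p = 16/17:
  payoff from Tails = -87/17; payoff from Heads = -87/17 — equal.
Check Player I's indifference given Player II's mix q = 2/17:
  payoff from Heads = 87/17; payoff from Tails = 87/17 — equal.
Both players are indifferent, so neither can profitably deviate.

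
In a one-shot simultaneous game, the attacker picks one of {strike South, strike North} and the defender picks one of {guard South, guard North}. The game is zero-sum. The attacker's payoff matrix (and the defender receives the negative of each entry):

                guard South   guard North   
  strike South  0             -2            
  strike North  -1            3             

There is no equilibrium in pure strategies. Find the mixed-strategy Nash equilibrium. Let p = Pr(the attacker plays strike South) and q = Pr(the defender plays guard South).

The attacker's mix must leave the defender indifferent between guard South and guard North.
  the defender's payoff from guard South: p·0 + (1−p)·1 = -p + 1
  the defender's payoff from guard North: p·2 + (1−p)·(-3) = 5p - 3
  -p + 1 = 5p - 3  ⇒  -6p = -4  ⇒  p = 2/3.
For the attacker to be willing to mix, the attacker must be indifferent between strike South and strike North, which pins down the defender's mix.
  the attacker's payoff to strike South: q·0 + (1−q)·(-2) = 2q - 2
  the attacker's payoff to strike North: q·(-1) + (1−q)·3 = -4q + 3
  2q - 2 = -4q + 3  ⇒  6q = 5  ⇒  q = 5/6.

p = 2/3, q = 5/6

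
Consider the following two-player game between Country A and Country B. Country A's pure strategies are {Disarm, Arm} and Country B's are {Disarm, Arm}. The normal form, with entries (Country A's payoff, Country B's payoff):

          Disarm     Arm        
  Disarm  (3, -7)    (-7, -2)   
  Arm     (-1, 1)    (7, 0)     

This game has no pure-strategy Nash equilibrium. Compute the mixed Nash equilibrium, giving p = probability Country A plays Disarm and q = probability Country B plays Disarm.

p = 1/6, q = 7/9

Country A's mix must leave Country B indifferent between Disarm and Arm.
  Country B's payoff to Disarm: p·(-7) + (1−p)·1 = -8p + 1
  Country B's payoff to Arm: p·(-2) + (1−p)·0 = -2p
  -8p + 1 = -2p  ⇒  -6p = -1  ⇒  p = 1/6.
Country A's indifference between Disarm and Arm determines Country B's mixing probability q:
  Country A's payoff to Disarm: q·3 + (1−q)·(-7) = 10q - 7
  Country A's payoff to Arm: q·(-1) + (1−q)·7 = -8q + 7
  10q - 7 = -8q + 7  ⇒  18q = 14  ⇒  q = 7/9.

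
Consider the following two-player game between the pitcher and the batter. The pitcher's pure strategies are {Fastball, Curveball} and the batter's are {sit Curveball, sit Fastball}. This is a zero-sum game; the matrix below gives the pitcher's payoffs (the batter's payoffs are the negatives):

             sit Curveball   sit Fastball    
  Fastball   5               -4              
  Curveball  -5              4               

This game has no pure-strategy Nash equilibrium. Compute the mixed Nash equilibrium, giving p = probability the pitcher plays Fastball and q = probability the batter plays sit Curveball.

p = 1/2, q = 4/9

The pitcher's mix must leave the batter indifferent between sit Curveball and sit Fastball.
  the batter's expected payoff from sit Curveball: p·(-5) + (1−p)·5 = -10p + 5
  the batter's expected payoff from sit Fastball: p·4 + (1−p)·(-4) = 8p - 4
  -10p + 5 = 8p - 4  ⇒  -18p = -9  ⇒  p = 1/2.
For the pitcher to be willing to mix, the pitcher must be indifferent between Fastball and Curveball, which pins down the batter's mix.
  the pitcher's payoff from Fastball: q·5 + (1−q)·(-4) = 9q - 4
  the pitcher's payoff from Curveball: q·(-5) + (1−q)·4 = -9q + 4
  9q - 4 = -9q + 4  ⇒  18q = 8  ⇒  q = 4/9.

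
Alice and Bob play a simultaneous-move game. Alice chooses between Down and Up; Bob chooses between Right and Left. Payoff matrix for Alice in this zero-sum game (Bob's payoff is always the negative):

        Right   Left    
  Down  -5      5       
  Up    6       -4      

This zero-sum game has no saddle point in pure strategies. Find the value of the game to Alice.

v = 1/2

Alice's indifference between Down and Up determines Bob's mixing probability q:
  Alice's expected payoff from Down: q·(-5) + (1−q)·5 = -10q + 5
  Alice's expected payoff from Up: q·6 + (1−q)·(-4) = 10q - 4
  -10q + 5 = 10q - 4  ⇒  -20q = -9  ⇒  q = 9/20.
The value is Alice's expected payoff against this mix (using Down): (9/20)·(-5) + (11/20)·5 = 1/2.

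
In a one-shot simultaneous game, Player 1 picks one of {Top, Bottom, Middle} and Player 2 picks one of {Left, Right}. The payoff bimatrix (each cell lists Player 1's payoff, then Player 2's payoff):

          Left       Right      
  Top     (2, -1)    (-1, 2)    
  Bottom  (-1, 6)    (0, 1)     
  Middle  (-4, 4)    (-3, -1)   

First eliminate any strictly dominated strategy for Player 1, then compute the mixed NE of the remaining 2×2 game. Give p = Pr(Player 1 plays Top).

p = 5/8

Player 1's strategy Middle is strictly dominated by Bottom: -1 > -4 and 0 > -3. Eliminate Middle.
Set Player 2's expected payoff from Left equal to that from Right:
  Player 2's payoff to Left: p·(-1) + (1−p)·6 = -7p + 6
  Player 2's payoff to Right: p·2 + (1−p)·1 = p + 1
  -7p + 6 = p + 1  ⇒  -8p = -5  ⇒  p = 5/8.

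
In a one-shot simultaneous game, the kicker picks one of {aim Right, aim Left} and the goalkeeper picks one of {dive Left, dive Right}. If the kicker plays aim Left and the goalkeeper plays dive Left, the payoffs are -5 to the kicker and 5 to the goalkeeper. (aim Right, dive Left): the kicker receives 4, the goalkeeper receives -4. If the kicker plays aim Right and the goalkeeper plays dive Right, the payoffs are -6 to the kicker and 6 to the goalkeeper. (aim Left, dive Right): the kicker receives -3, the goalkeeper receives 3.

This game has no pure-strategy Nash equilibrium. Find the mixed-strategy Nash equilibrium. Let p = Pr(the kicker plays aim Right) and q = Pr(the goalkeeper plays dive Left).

For the goalkeeper to be willing to mix, the goalkeeper must be indifferent between dive Left and dive Right, which pins down the kicker's mix.
  the goalkeeper's payoff from dive Left: p·(-4) + (1−p)·5 = -9p + 5
  the goalkeeper's payoff from dive Right: p·6 + (1−p)·3 = 3p + 3
  -9p + 5 = 3p + 3  ⇒  -12p = -2  ⇒  p = 1/6.
Set the kicker's expected payoff from aim Right equal to that from aim Left:
  the kicker's payoff to aim Right: q·4 + (1−q)·(-6) = 10q - 6
  the kicker's payoff to aim Left: q·(-5) + (1−q)·(-3) = -2q - 3
  10q - 6 = -2q - 3  ⇒  12q = 3  ⇒  q = 1/4.

p = 1/6, q = 1/4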